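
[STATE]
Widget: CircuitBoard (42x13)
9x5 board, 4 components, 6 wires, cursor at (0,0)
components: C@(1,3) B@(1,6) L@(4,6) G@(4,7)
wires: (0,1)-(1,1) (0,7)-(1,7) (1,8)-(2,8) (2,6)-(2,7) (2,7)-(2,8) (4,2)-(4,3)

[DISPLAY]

   0 1 2 3 4 5 6 7 8                      
0  [.]  ·                       ·         
        │                       │         
1       ·       C           B   ·   ·     
                                    │     
2                           · ─ · ─ ·     
                                          
3                                         
                                          
4           · ─ ·           L   G         
Cursor: (0,0)                             
                                          
                                          


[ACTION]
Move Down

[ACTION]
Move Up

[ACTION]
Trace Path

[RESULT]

   0 1 2 3 4 5 6 7 8                      
0  [.]  ·                       ·         
        │                       │         
1       ·       C           B   ·   ·     
                                    │     
2                           · ─ · ─ ·     
                                          
3                                         
                                          
4           · ─ ·           L   G         
Cursor: (0,0)  Trace: No connections      
                                          
                                          


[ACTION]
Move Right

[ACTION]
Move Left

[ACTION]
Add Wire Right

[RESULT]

   0 1 2 3 4 5 6 7 8                      
0  [.]─ ·                       ·         
        │                       │         
1       ·       C           B   ·   ·     
                                    │     
2                           · ─ · ─ ·     
                                          
3                                         
                                          
4           · ─ ·           L   G         
Cursor: (0,0)  Trace: No connections      
                                          
                                          


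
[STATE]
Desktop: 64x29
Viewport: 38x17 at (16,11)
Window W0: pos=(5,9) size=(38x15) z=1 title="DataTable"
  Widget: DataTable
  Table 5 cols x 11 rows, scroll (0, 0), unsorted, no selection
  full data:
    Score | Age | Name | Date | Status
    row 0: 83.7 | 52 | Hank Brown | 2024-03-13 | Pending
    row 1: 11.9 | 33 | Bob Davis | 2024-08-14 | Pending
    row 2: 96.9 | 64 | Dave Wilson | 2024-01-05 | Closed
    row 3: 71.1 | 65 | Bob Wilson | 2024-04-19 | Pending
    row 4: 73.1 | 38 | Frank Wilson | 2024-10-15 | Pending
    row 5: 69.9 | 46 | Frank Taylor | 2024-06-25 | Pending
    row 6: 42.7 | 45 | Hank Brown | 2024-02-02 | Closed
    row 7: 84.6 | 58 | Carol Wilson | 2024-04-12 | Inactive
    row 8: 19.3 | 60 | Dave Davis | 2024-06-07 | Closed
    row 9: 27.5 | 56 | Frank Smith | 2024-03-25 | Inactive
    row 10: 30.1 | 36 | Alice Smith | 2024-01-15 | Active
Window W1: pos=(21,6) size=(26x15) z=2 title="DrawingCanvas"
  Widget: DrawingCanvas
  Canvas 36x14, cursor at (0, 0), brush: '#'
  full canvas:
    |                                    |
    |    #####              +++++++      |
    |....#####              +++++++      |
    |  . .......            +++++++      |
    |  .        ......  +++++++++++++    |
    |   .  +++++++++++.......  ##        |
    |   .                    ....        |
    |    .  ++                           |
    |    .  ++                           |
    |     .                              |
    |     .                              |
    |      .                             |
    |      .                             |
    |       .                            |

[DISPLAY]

─────┃....#####              +┃       
Name ┃  . .......            +┃       
─────┃  .        ......  +++++┃       
Hank ┃   .  +++++++++++.......┃       
Bob D┃   .                    ┃       
Dave ┃    .  ++               ┃       
Bob W┃    .  ++               ┃       
Frank┃     .                  ┃       
Frank┃     .                  ┃       
Hank ┗━━━━━━━━━━━━━━━━━━━━━━━━┛       
Carol Wilson│2024-04-12│In┃           
Dave Davis  │2024-06-07│Cl┃           
━━━━━━━━━━━━━━━━━━━━━━━━━━┛           
                                      
                                      
                                      
                                      


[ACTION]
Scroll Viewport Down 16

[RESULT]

Name ┃  . .......            +┃       
─────┃  .        ......  +++++┃       
Hank ┃   .  +++++++++++.......┃       
Bob D┃   .                    ┃       
Dave ┃    .  ++               ┃       
Bob W┃    .  ++               ┃       
Frank┃     .                  ┃       
Frank┃     .                  ┃       
Hank ┗━━━━━━━━━━━━━━━━━━━━━━━━┛       
Carol Wilson│2024-04-12│In┃           
Dave Davis  │2024-06-07│Cl┃           
━━━━━━━━━━━━━━━━━━━━━━━━━━┛           
                                      
                                      
                                      
                                      
                                      


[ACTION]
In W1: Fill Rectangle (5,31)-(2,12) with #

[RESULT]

Name ┃  . ....... ############┃       
─────┃  .        .############┃       
Hank ┃   .  ++++++############┃       
Bob D┃   .                    ┃       
Dave ┃    .  ++               ┃       
Bob W┃    .  ++               ┃       
Frank┃     .                  ┃       
Frank┃     .                  ┃       
Hank ┗━━━━━━━━━━━━━━━━━━━━━━━━┛       
Carol Wilson│2024-04-12│In┃           
Dave Davis  │2024-06-07│Cl┃           
━━━━━━━━━━━━━━━━━━━━━━━━━━┛           
                                      
                                      
                                      
                                      
                                      


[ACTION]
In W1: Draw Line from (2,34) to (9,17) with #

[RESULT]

Name ┃  . ....... ############┃       
─────┃  .        .############┃       
Hank ┃   .  ++++++############┃       
Bob D┃   .                    ┃       
Dave ┃    .  ++            ###┃       
Bob W┃    .  ++          ##   ┃       
Frank┃     .           ##     ┃       
Frank┃     .                  ┃       
Hank ┗━━━━━━━━━━━━━━━━━━━━━━━━┛       
Carol Wilson│2024-04-12│In┃           
Dave Davis  │2024-06-07│Cl┃           
━━━━━━━━━━━━━━━━━━━━━━━━━━┛           
                                      
                                      
                                      
                                      
                                      


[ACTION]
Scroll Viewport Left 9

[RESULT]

core│Age│Name ┃  . ....... ###########
────┼───┼─────┃  .        .###########
3.7 │52 │Hank ┃   .  ++++++###########
1.9 │33 │Bob D┃   .                   
6.9 │64 │Dave ┃    .  ++            ##
1.1 │65 │Bob W┃    .  ++          ##  
3.1 │38 │Frank┃     .           ##    
9.9 │46 │Frank┃     .                 
2.7 │45 │Hank ┗━━━━━━━━━━━━━━━━━━━━━━━
4.6 │58 │Carol Wilson│2024-04-12│In┃  
9.3 │60 │Dave Davis  │2024-06-07│Cl┃  
━━━━━━━━━━━━━━━━━━━━━━━━━━━━━━━━━━━┛  
                                      
                                      
                                      
                                      
                                      


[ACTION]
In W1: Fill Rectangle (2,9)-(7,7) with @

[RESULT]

core│Age│Name ┃  . ...@@@. ###########
────┼───┼─────┃  .    @@@ .###########
3.7 │52 │Hank ┃   .  +@@@++###########
1.9 │33 │Bob D┃   .   @@@             
6.9 │64 │Dave ┃    .  @@@           ##
1.1 │65 │Bob W┃    .  ++          ##  
3.1 │38 │Frank┃     .           ##    
9.9 │46 │Frank┃     .                 
2.7 │45 │Hank ┗━━━━━━━━━━━━━━━━━━━━━━━
4.6 │58 │Carol Wilson│2024-04-12│In┃  
9.3 │60 │Dave Davis  │2024-06-07│Cl┃  
━━━━━━━━━━━━━━━━━━━━━━━━━━━━━━━━━━━┛  
                                      
                                      
                                      
                                      
                                      


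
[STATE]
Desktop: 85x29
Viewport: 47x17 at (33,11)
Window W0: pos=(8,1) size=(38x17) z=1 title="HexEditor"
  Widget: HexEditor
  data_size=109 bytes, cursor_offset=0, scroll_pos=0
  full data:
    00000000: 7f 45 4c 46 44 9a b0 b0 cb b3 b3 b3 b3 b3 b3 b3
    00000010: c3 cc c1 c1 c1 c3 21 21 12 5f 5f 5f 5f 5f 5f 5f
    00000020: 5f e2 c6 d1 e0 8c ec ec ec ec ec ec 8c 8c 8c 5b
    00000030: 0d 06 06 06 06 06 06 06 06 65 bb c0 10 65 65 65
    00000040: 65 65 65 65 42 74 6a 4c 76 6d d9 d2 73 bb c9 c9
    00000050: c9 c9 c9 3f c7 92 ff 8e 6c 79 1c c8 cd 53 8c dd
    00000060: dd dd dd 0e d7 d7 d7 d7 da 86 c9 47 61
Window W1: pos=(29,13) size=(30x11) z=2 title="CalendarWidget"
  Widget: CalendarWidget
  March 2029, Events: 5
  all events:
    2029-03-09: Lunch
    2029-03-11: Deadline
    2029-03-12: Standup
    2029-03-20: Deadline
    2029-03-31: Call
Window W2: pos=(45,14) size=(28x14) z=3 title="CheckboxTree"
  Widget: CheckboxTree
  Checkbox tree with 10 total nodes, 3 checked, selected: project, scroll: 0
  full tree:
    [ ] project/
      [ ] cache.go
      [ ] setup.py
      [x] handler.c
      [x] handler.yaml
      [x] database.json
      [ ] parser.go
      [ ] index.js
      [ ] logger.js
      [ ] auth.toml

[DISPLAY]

            ┃                                  
            ┃                                  
━━━━━━━━━━━━━━━━━━━━━━━━━┓                     
lendarWidget┏━━━━━━━━━━━━━━━━━━━━━━━━━━┓       
────────────┃ CheckboxTree             ┃       
      March ┠──────────────────────────┨       
Tu We Th Fr ┃>[-] project/             ┃       
       1  2 ┃   [ ] cache.go           ┃       
 6  7  8  9*┃   [ ] setup.py           ┃       
 13 14 15 16┃   [x] handler.c          ┃       
20* 21 22 23┃   [x] handler.yaml       ┃       
27 28 29 30 ┃   [x] database.json      ┃       
━━━━━━━━━━━━┃   [ ] parser.go          ┃       
            ┃   [ ] index.js           ┃       
            ┃   [ ] logger.js          ┃       
            ┃   [ ] auth.toml          ┃       
            ┗━━━━━━━━━━━━━━━━━━━━━━━━━━┛       


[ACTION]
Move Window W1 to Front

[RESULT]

            ┃                                  
            ┃                                  
━━━━━━━━━━━━━━━━━━━━━━━━━┓                     
lendarWidget             ┃━━━━━━━━━━━━━┓       
─────────────────────────┨             ┃       
      March 2029         ┃─────────────┨       
Tu We Th Fr Sa Su        ┃             ┃       
       1  2  3  4        ┃go           ┃       
 6  7  8  9* 10 11*      ┃py           ┃       
 13 14 15 16 17 18       ┃r.c          ┃       
20* 21 22 23 24 25       ┃r.yaml       ┃       
27 28 29 30 31*          ┃se.json      ┃       
━━━━━━━━━━━━━━━━━━━━━━━━━┛.go          ┃       
            ┃   [ ] index.js           ┃       
            ┃   [ ] logger.js          ┃       
            ┃   [ ] auth.toml          ┃       
            ┗━━━━━━━━━━━━━━━━━━━━━━━━━━┛       


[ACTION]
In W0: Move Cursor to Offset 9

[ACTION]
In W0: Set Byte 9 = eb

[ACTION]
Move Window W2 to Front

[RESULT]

            ┃                                  
            ┃                                  
━━━━━━━━━━━━━━━━━━━━━━━━━┓                     
lendarWidget┏━━━━━━━━━━━━━━━━━━━━━━━━━━┓       
────────────┃ CheckboxTree             ┃       
      March ┠──────────────────────────┨       
Tu We Th Fr ┃>[-] project/             ┃       
       1  2 ┃   [ ] cache.go           ┃       
 6  7  8  9*┃   [ ] setup.py           ┃       
 13 14 15 16┃   [x] handler.c          ┃       
20* 21 22 23┃   [x] handler.yaml       ┃       
27 28 29 30 ┃   [x] database.json      ┃       
━━━━━━━━━━━━┃   [ ] parser.go          ┃       
            ┃   [ ] index.js           ┃       
            ┃   [ ] logger.js          ┃       
            ┃   [ ] auth.toml          ┃       
            ┗━━━━━━━━━━━━━━━━━━━━━━━━━━┛       


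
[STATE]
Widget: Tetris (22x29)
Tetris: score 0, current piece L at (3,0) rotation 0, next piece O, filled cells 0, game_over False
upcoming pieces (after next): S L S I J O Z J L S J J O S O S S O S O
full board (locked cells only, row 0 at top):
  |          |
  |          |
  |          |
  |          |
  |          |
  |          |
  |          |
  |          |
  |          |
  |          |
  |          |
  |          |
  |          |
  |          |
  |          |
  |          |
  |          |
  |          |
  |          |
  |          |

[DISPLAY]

     ▒    │Next:      
   ▒▒▒    │▓▓         
          │▓▓         
          │           
          │           
          │           
          │Score:     
          │0          
          │           
          │           
          │           
          │           
          │           
          │           
          │           
          │           
          │           
          │           
          │           
          │           
          │           
          │           
          │           
          │           
          │           
          │           
          │           
          │           
          │           


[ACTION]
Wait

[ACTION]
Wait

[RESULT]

          │Next:      
          │▓▓         
     ▒    │▓▓         
   ▒▒▒    │           
          │           
          │           
          │Score:     
          │0          
          │           
          │           
          │           
          │           
          │           
          │           
          │           
          │           
          │           
          │           
          │           
          │           
          │           
          │           
          │           
          │           
          │           
          │           
          │           
          │           
          │           


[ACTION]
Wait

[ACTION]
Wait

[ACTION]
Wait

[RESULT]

          │Next:      
          │▓▓         
          │▓▓         
          │           
          │           
     ▒    │           
   ▒▒▒    │Score:     
          │0          
          │           
          │           
          │           
          │           
          │           
          │           
          │           
          │           
          │           
          │           
          │           
          │           
          │           
          │           
          │           
          │           
          │           
          │           
          │           
          │           
          │           


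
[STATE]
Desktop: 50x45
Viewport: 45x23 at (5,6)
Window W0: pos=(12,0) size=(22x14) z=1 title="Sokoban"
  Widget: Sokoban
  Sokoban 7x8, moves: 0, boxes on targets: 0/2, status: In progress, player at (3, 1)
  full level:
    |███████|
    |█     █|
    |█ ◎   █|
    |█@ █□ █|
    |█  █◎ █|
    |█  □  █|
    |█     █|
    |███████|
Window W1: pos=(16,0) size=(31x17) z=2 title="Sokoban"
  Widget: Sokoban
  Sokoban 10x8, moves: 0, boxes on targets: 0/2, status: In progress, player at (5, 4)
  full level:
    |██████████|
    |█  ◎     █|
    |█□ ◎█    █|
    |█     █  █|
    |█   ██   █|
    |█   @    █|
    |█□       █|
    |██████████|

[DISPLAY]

       ┃█@ ┃█     █  █                   ┃   
       ┃█  ┃█   ██   █                   ┃   
       ┃█  ┃█   @    █                   ┃   
       ┃█  ┃█□       █                   ┃   
       ┃███┃██████████                   ┃   
       ┃Mov┃Moves: 0  0/2                ┃   
       ┃   ┃                             ┃   
       ┗━━━┃                             ┃   
           ┃                             ┃   
           ┃                             ┃   
           ┗━━━━━━━━━━━━━━━━━━━━━━━━━━━━━┛   
                                             
                                             
                                             
                                             
                                             
                                             
                                             
                                             
                                             
                                             
                                             
                                             


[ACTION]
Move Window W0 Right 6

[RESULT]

           ┃█     █  █                   ┃   
           ┃█   ██   █                   ┃   
           ┃█   @    █                   ┃   
           ┃█□       █                   ┃   
           ┃██████████                   ┃   
           ┃Moves: 0  0/2                ┃   
           ┃                             ┃   
           ┃                             ┃   
           ┃                             ┃   
           ┃                             ┃   
           ┗━━━━━━━━━━━━━━━━━━━━━━━━━━━━━┛   
                                             
                                             
                                             
                                             
                                             
                                             
                                             
                                             
                                             
                                             
                                             
                                             


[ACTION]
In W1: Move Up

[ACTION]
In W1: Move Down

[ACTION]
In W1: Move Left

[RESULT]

           ┃█     █  █                   ┃   
           ┃█   ██   █                   ┃   
           ┃█        █                   ┃   
           ┃█□ @     █                   ┃   
           ┃██████████                   ┃   
           ┃Moves: 2  0/2                ┃   
           ┃                             ┃   
           ┃                             ┃   
           ┃                             ┃   
           ┃                             ┃   
           ┗━━━━━━━━━━━━━━━━━━━━━━━━━━━━━┛   
                                             
                                             
                                             
                                             
                                             
                                             
                                             
                                             
                                             
                                             
                                             
                                             


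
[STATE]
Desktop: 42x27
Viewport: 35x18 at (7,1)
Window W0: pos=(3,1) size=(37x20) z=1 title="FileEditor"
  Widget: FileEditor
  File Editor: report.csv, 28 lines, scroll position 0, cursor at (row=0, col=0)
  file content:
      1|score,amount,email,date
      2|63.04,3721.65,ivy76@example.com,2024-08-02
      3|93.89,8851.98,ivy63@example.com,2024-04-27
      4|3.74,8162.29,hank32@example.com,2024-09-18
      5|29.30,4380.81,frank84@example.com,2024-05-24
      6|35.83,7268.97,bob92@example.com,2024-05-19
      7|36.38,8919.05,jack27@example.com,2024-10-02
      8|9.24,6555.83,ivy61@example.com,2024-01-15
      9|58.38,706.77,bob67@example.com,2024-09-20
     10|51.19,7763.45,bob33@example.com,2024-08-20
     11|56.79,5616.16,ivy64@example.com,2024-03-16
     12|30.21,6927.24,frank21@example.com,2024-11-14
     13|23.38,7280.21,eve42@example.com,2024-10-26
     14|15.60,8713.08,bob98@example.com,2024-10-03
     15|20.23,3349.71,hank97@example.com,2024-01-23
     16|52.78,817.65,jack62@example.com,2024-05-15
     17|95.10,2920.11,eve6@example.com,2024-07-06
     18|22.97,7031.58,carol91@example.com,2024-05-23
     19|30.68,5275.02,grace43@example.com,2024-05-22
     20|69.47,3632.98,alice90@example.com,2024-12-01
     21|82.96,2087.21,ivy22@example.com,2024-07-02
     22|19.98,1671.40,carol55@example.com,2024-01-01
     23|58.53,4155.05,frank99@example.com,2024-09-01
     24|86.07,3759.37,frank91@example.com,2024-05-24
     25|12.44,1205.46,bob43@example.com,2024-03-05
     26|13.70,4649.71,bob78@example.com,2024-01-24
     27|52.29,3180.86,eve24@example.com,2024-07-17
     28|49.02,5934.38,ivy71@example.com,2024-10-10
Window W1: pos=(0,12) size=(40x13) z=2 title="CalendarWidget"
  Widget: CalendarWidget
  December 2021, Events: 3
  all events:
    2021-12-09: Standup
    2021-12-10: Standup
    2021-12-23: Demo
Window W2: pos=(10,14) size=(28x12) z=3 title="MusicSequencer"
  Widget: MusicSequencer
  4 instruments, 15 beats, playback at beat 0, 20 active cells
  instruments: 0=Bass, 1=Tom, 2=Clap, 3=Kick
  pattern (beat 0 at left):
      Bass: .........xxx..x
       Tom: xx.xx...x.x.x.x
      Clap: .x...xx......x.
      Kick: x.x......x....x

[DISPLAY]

━━━━━━━━━━━━━━━━━━━━━━━━━━━━━━━━┓  
leEditor                        ┃  
────────────────────────────────┨  
re,amount,email,date           ▲┃  
04,3721.65,ivy76@example.com,20█┃  
89,8851.98,ivy63@example.com,20░┃  
4,8162.29,hank32@example.com,20░┃  
30,4380.81,frank84@example.com,░┃  
83,7268.97,bob92@example.com,20░┃  
38,8919.05,jack27@example.com,2░┃  
4,6555.83,ivy61@example.com,202░┃  
━━━━━━━━━━━━━━━━━━━━━━━━━━━━━━━━┓  
darWidget                       ┃  
───┏━━━━━━━━━━━━━━━━━━━━━━━━━━┓─┨  
   ┃ MusicSequencer           ┃ ┃  
We ┠──────────────────────────┨ ┃  
 1 ┃     ▼12345678901234      ┃ ┃  
 8 ┃ Bass·········███··█      ┃ ┃  


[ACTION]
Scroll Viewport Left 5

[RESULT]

 ┏━━━━━━━━━━━━━━━━━━━━━━━━━━━━━━━━━
 ┃ FileEditor                      
 ┠─────────────────────────────────
 ┃█core,amount,email,date          
 ┃63.04,3721.65,ivy76@example.com,2
 ┃93.89,8851.98,ivy63@example.com,2
 ┃3.74,8162.29,hank32@example.com,2
 ┃29.30,4380.81,frank84@example.com
 ┃35.83,7268.97,bob92@example.com,2
 ┃36.38,8919.05,jack27@example.com,
 ┃9.24,6555.83,ivy61@example.com,20
━━━━━━━━━━━━━━━━━━━━━━━━━━━━━━━━━━━
CalendarWidget                     
────────┏━━━━━━━━━━━━━━━━━━━━━━━━━━
        ┃ MusicSequencer           
o Tu We ┠──────────────────────────
      1 ┃     ▼12345678901234      
6  7  8 ┃ Bass·········███··█      


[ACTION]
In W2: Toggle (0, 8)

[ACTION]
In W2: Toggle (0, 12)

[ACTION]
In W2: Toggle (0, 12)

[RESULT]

 ┏━━━━━━━━━━━━━━━━━━━━━━━━━━━━━━━━━
 ┃ FileEditor                      
 ┠─────────────────────────────────
 ┃█core,amount,email,date          
 ┃63.04,3721.65,ivy76@example.com,2
 ┃93.89,8851.98,ivy63@example.com,2
 ┃3.74,8162.29,hank32@example.com,2
 ┃29.30,4380.81,frank84@example.com
 ┃35.83,7268.97,bob92@example.com,2
 ┃36.38,8919.05,jack27@example.com,
 ┃9.24,6555.83,ivy61@example.com,20
━━━━━━━━━━━━━━━━━━━━━━━━━━━━━━━━━━━
CalendarWidget                     
────────┏━━━━━━━━━━━━━━━━━━━━━━━━━━
        ┃ MusicSequencer           
o Tu We ┠──────────────────────────
      1 ┃     ▼12345678901234      
6  7  8 ┃ Bass········████··█      


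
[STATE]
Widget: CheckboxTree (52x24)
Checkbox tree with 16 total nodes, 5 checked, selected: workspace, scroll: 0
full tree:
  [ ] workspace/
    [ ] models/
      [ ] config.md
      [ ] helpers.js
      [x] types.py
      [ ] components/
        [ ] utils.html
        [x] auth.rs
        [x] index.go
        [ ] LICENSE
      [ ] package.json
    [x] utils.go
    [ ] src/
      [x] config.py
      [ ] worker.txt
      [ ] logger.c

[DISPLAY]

>[-] workspace/                                     
   [-] models/                                      
     [ ] config.md                                  
     [ ] helpers.js                                 
     [x] types.py                                   
     [-] components/                                
       [ ] utils.html                               
       [x] auth.rs                                  
       [x] index.go                                 
       [ ] LICENSE                                  
     [ ] package.json                               
   [x] utils.go                                     
   [-] src/                                         
     [x] config.py                                  
     [ ] worker.txt                                 
     [ ] logger.c                                   
                                                    
                                                    
                                                    
                                                    
                                                    
                                                    
                                                    
                                                    


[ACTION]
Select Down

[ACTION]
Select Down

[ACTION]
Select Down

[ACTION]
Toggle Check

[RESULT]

 [-] workspace/                                     
   [-] models/                                      
     [ ] config.md                                  
>    [x] helpers.js                                 
     [x] types.py                                   
     [-] components/                                
       [ ] utils.html                               
       [x] auth.rs                                  
       [x] index.go                                 
       [ ] LICENSE                                  
     [ ] package.json                               
   [x] utils.go                                     
   [-] src/                                         
     [x] config.py                                  
     [ ] worker.txt                                 
     [ ] logger.c                                   
                                                    
                                                    
                                                    
                                                    
                                                    
                                                    
                                                    
                                                    


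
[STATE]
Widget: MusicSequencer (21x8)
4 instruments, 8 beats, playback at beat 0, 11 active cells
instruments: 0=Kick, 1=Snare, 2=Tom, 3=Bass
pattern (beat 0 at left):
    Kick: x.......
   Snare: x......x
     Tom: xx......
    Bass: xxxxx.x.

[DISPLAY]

      ▼1234567       
  Kick█·······       
 Snare█······█       
   Tom██······       
  Bass█████·█·       
                     
                     
                     


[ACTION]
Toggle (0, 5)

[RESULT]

      ▼1234567       
  Kick█····█··       
 Snare█······█       
   Tom██······       
  Bass█████·█·       
                     
                     
                     


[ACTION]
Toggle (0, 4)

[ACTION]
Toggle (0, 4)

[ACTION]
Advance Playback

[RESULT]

      0▼234567       
  Kick█····█··       
 Snare█······█       
   Tom██······       
  Bass█████·█·       
                     
                     
                     


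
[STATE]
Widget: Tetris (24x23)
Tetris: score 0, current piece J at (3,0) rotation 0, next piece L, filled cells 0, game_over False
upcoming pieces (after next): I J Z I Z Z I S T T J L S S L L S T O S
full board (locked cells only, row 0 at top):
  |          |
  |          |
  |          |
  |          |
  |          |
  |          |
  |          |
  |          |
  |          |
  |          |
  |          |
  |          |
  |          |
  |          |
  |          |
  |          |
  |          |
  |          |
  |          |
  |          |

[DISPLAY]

   █      │Next:        
   ███    │  ▒          
          │▒▒▒          
          │             
          │             
          │             
          │Score:       
          │0            
          │             
          │             
          │             
          │             
          │             
          │             
          │             
          │             
          │             
          │             
          │             
          │             
          │             
          │             
          │             


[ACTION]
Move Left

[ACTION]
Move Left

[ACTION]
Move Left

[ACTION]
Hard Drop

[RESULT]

     ▒    │Next:        
   ▒▒▒    │████         
          │             
          │             
          │             
          │             
          │Score:       
          │0            
          │             
          │             
          │             
          │             
          │             
          │             
          │             
          │             
          │             
          │             
█         │             
███       │             
          │             
          │             
          │             


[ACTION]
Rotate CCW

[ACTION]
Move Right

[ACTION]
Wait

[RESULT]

          │Next:        
    ▒▒    │████         
     ▒    │             
     ▒    │             
          │             
          │             
          │Score:       
          │0            
          │             
          │             
          │             
          │             
          │             
          │             
          │             
          │             
          │             
          │             
█         │             
███       │             
          │             
          │             
          │             


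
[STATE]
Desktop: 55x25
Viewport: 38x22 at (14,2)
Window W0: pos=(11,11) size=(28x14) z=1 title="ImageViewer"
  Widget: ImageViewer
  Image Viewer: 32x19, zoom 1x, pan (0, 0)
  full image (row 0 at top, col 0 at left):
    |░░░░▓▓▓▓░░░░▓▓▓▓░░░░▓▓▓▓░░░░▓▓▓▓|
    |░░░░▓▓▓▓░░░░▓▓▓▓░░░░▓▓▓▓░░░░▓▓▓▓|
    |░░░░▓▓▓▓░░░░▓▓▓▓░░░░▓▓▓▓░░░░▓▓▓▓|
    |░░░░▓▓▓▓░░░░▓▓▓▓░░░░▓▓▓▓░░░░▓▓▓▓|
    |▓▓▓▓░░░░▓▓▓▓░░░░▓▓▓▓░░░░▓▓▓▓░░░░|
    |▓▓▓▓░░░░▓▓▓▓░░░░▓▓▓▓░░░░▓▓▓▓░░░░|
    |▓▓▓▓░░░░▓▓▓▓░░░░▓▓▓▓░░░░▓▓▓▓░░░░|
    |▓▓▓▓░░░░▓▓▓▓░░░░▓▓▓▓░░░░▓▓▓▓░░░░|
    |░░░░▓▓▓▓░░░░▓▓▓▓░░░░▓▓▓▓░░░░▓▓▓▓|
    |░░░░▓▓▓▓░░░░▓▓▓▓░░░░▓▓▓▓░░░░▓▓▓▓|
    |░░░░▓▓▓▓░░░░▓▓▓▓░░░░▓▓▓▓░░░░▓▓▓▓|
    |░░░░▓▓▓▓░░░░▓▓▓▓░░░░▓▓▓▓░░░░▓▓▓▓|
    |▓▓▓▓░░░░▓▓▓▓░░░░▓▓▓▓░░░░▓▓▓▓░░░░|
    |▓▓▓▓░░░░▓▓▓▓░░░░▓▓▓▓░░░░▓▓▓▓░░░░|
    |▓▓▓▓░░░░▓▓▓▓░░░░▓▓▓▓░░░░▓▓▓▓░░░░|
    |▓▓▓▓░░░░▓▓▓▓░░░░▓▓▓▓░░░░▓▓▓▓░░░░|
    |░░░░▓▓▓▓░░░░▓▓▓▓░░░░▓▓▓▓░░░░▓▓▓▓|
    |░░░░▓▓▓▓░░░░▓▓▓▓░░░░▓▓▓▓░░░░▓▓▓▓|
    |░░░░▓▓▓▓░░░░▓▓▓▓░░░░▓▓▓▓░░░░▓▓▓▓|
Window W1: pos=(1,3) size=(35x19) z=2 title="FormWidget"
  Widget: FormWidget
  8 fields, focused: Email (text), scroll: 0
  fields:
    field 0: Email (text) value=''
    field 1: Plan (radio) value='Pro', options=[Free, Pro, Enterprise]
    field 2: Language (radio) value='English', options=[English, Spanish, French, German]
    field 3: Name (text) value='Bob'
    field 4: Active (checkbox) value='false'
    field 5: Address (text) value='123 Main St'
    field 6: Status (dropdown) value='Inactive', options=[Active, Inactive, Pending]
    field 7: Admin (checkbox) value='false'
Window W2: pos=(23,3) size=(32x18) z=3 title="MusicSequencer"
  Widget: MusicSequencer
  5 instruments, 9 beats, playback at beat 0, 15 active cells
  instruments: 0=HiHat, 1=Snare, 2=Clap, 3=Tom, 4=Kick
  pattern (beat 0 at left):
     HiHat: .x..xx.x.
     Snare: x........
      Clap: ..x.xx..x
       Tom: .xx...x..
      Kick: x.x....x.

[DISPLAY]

                                      
━━━━━━━━━┏━━━━━━━━━━━━━━━━━━━━━━━━━━━━
         ┃ MusicSequencer             
─────────┠────────────────────────────
  [      ┃      ▼12345678             
  ( ) Fre┃ HiHat·█··██·█·             
  (●) Eng┃ Snare█········             
  [Bob   ┃  Clap··█·██··█             
  [ ]    ┃   Tom·██···█··             
  [123 Ma┃  Kick█·█····█·             
  [Inacti┃                            
  [ ]    ┃                            
         ┃                            
         ┃                            
         ┃                            
         ┃                            
         ┃                            
         ┃                            
         ┗━━━━━━━━━━━━━━━━━━━━━━━━━━━━
━━━━━━━━━━━━━━━━━━━━━┛▓▓┃             
░░▓▓▓▓░░░░▓▓▓▓░░░░▓▓▓▓░░┃             
░░▓▓▓▓░░░░▓▓▓▓░░░░▓▓▓▓░░┃             


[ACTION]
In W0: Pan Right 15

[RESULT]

                                      
━━━━━━━━━┏━━━━━━━━━━━━━━━━━━━━━━━━━━━━
         ┃ MusicSequencer             
─────────┠────────────────────────────
  [      ┃      ▼12345678             
  ( ) Fre┃ HiHat·█··██·█·             
  (●) Eng┃ Snare█········             
  [Bob   ┃  Clap··█·██··█             
  [ ]    ┃   Tom·██···█··             
  [123 Ma┃  Kick█·█····█·             
  [Inacti┃                            
  [ ]    ┃                            
         ┃                            
         ┃                            
         ┃                            
         ┃                            
         ┃                            
         ┃                            
         ┗━━━━━━━━━━━━━━━━━━━━━━━━━━━━
━━━━━━━━━━━━━━━━━━━━━┛  ┃             
░░░▓▓▓▓░░░░▓▓▓▓         ┃             
░░░▓▓▓▓░░░░▓▓▓▓         ┃             


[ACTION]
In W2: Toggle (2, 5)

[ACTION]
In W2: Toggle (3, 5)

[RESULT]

                                      
━━━━━━━━━┏━━━━━━━━━━━━━━━━━━━━━━━━━━━━
         ┃ MusicSequencer             
─────────┠────────────────────────────
  [      ┃      ▼12345678             
  ( ) Fre┃ HiHat·█··██·█·             
  (●) Eng┃ Snare█········             
  [Bob   ┃  Clap··█·█···█             
  [ ]    ┃   Tom·██··██··             
  [123 Ma┃  Kick█·█····█·             
  [Inacti┃                            
  [ ]    ┃                            
         ┃                            
         ┃                            
         ┃                            
         ┃                            
         ┃                            
         ┃                            
         ┗━━━━━━━━━━━━━━━━━━━━━━━━━━━━
━━━━━━━━━━━━━━━━━━━━━┛  ┃             
░░░▓▓▓▓░░░░▓▓▓▓         ┃             
░░░▓▓▓▓░░░░▓▓▓▓         ┃             


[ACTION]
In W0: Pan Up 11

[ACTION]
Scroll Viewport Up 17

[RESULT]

                                      
                                      
                                      
━━━━━━━━━┏━━━━━━━━━━━━━━━━━━━━━━━━━━━━
         ┃ MusicSequencer             
─────────┠────────────────────────────
  [      ┃      ▼12345678             
  ( ) Fre┃ HiHat·█··██·█·             
  (●) Eng┃ Snare█········             
  [Bob   ┃  Clap··█·█···█             
  [ ]    ┃   Tom·██··██··             
  [123 Ma┃  Kick█·█····█·             
  [Inacti┃                            
  [ ]    ┃                            
         ┃                            
         ┃                            
         ┃                            
         ┃                            
         ┃                            
         ┃                            
         ┗━━━━━━━━━━━━━━━━━━━━━━━━━━━━
━━━━━━━━━━━━━━━━━━━━━┛  ┃             
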